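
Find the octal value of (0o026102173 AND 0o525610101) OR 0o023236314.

0o026102173 AND 0o525610101 = 0o024000101.
Then OR with 0o023236314.

0o27236315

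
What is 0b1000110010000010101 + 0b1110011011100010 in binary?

Add column by column in base 2, right to left:
  1+0 = 1
  0+1 = 1
  1+0 = 1
  0+0 = 0
  1+0 = 1
  0+1 = 1
  0+1 = 1
  0+1 = 1
  0+0 = 0
  0+1 = 1
  1+1 = 0 carry 1
  0+0+1 = 1
  0+0 = 0
  1+1 = 0 carry 1
  1+1+1 = 1 carry 1
  0+1+1 = 0 carry 1
  0+0+1 = 1
  0+0 = 0
  1+0 = 1

0b1010100101011110111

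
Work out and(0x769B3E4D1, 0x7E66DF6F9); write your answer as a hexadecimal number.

0x76021E4D1

AND each hex digit independently (no carries):
  7&7=7, 6&E=6, 9&6=0, B&6=2, 3&D=1, E&F=E, 4&6=4, D&F=D, 1&9=1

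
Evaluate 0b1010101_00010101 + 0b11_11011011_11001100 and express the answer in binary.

0b1000011000011100001

Add column by column in base 2, right to left:
  1+0 = 1
  0+0 = 0
  1+1 = 0 carry 1
  0+1+1 = 0 carry 1
  1+0+1 = 0 carry 1
  0+0+1 = 1
  0+1 = 1
  0+1 = 1
  1+1 = 0 carry 1
  0+1+1 = 0 carry 1
  1+0+1 = 0 carry 1
  0+1+1 = 0 carry 1
  1+1+1 = 1 carry 1
  0+0+1 = 1
  1+1 = 0 carry 1
  0+1+1 = 0 carry 1
  0+1+1 = 0 carry 1
  0+1+1 = 0 carry 1
  final carry 1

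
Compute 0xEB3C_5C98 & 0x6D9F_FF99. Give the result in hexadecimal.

AND each hex digit independently (no carries):
  E&6=6, B&D=9, 3&9=1, C&F=C, 5&F=5, C&F=C, 9&9=9, 8&9=8

0x691C5C98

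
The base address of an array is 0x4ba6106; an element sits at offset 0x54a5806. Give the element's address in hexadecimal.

0xa04b90c

Add column by column in base 16, right to left:
  6+6 = c
  0+0 = 0
  1+8 = 9
  6+5 = b
  a+a = 4 carry 1
  b+4+1 = 0 carry 1
  4+5+1 = a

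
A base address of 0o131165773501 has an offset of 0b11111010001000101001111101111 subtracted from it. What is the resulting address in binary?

0b1010101010100100111010001101010010

0o131165773501 = 0b1011001001110101111111011101000001 in binary.
Subtract column by column in base 2:
  1-1 → 0
  0-1 → 1 (borrow)
  0-1-1 → 0 (borrow)
  0-1-1 → 0 (borrow)
  0-0-1 → 1 (borrow)
  0-1-1 → 0 (borrow)
  1-1-1 → 1 (borrow)
  0-1-1 → 0 (borrow)
  1-1-1 → 1 (borrow)
  1-1-1 → 1 (borrow)
  1-0-1 → 0
  0-0 → 0
  1-1 → 0
  1-0 → 1
  1-1 → 0
  1-0 → 1
  1-0 → 1
  1-0 → 1
  1-1 → 0
  0-0 → 0
  1-0 → 1
  0-0 → 0
  1-1 → 0
  1-0 → 1
  1-1 → 0
  0-1 → 1 (borrow)
  0-1-1 → 0 (borrow)
  1-1-1 → 1 (borrow)
  0-1-1 → 0 (borrow)
  0-0-1 → 1 (borrow)
  1-0-1 → 0
  1-0 → 1
  0-0 → 0
  1-0 → 1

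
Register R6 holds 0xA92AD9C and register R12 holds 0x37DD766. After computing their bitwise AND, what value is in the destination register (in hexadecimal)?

AND each hex digit independently (no carries):
  A&3=2, 9&7=1, 2&D=0, A&D=8, D&7=5, 9&6=0, C&6=4

0x2108504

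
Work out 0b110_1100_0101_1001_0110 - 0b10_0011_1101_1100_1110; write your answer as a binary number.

Subtract column by column in base 2:
  0-0 → 0
  1-1 → 0
  1-1 → 0
  0-1 → 1 (borrow)
  1-0-1 → 0
  0-0 → 0
  0-1 → 1 (borrow)
  1-1-1 → 1 (borrow)
  1-1-1 → 1 (borrow)
  0-0-1 → 1 (borrow)
  1-1-1 → 1 (borrow)
  0-1-1 → 0 (borrow)
  0-1-1 → 0 (borrow)
  0-1-1 → 0 (borrow)
  1-0-1 → 0
  1-0 → 1
  0-0 → 0
  1-1 → 0
  1-0 → 1

0b1001000011111001000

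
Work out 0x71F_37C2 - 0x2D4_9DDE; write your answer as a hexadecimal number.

Subtract column by column in base 16:
  2-E → 4 (borrow)
  C-D-1 → E (borrow)
  7-D-1 → 9 (borrow)
  3-9-1 → 9 (borrow)
  F-4-1 → A
  1-D → 4 (borrow)
  7-2-1 → 4

0x44A99E4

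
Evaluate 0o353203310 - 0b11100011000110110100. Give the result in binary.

0o353203310 = 0b11101011010000011011001000 in binary.
Subtract column by column in base 2:
  0-0 → 0
  0-0 → 0
  0-1 → 1 (borrow)
  1-0-1 → 0
  0-1 → 1 (borrow)
  0-1-1 → 0 (borrow)
  1-0-1 → 0
  1-1 → 0
  0-1 → 1 (borrow)
  1-0-1 → 0
  1-0 → 1
  0-0 → 0
  0-1 → 1 (borrow)
  0-1-1 → 0 (borrow)
  0-0-1 → 1 (borrow)
  0-0-1 → 1 (borrow)
  1-0-1 → 0
  0-1 → 1 (borrow)
  1-1-1 → 1 (borrow)
  1-1-1 → 1 (borrow)
  0-0-1 → 1 (borrow)
  1-0-1 → 0
  0-0 → 0
  1-0 → 1
  1-0 → 1
  1-0 → 1

0b11100111101101010100010100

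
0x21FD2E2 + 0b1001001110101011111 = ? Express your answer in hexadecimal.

0b1001001110101011111 = 0x49D5F in hexadecimal.
Add column by column in base 16, right to left:
  2+F = 1 carry 1
  E+5+1 = 4 carry 1
  2+D+1 = 0 carry 1
  D+9+1 = 7 carry 1
  F+4+1 = 4 carry 1
  1+0+1 = 2
  2+0 = 2

0x2247041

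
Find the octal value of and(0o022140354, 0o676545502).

AND each oct digit independently (no carries):
  0&6=0, 2&7=2, 2&6=2, 1&5=1, 4&4=4, 0&5=0, 3&5=1, 5&0=0, 4&2=0

0o022140100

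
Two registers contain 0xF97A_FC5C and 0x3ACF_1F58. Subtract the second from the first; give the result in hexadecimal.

Subtract column by column in base 16:
  C-8 → 4
  5-5 → 0
  C-F → D (borrow)
  F-1-1 → D
  A-F → B (borrow)
  7-C-1 → A (borrow)
  9-A-1 → E (borrow)
  F-3-1 → B

0xBEABDD04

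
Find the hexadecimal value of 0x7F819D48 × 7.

Multiply each base-16 digit by 7, carrying:
  8×7 = 56 → write 8 carry 3
  4×7+3 = 31 → write F carry 1
  D×7+1 = 92 → write C carry 5
  9×7+5 = 68 → write 4 carry 4
  1×7+4 = 11 → write B
  8×7 = 56 → write 8 carry 3
  F×7+3 = 108 → write C carry 6
  7×7+6 = 55 → write 7 carry 3
  remaining carry: 3

0x37C8B4CF8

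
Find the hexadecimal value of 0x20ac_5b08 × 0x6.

Multiply each base-16 digit by 6, carrying:
  8×6 = 48 → write 0 carry 3
  0×6+3 = 3 → write 3
  b×6 = 66 → write 2 carry 4
  5×6+4 = 34 → write 2 carry 2
  c×6+2 = 74 → write a carry 4
  a×6+4 = 64 → write 0 carry 4
  0×6+4 = 4 → write 4
  2×6 = 12 → write c

0xc40a2230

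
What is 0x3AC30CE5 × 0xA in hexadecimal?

0x24B9E80F2

Multiply each base-16 digit by 10, carrying:
  5×10 = 50 → write 2 carry 3
  E×10+3 = 143 → write F carry 8
  C×10+8 = 128 → write 0 carry 8
  0×10+8 = 8 → write 8
  3×10 = 30 → write E carry 1
  C×10+1 = 121 → write 9 carry 7
  A×10+7 = 107 → write B carry 6
  3×10+6 = 36 → write 4 carry 2
  remaining carry: 2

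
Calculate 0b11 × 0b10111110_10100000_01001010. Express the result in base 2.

Multiply each base-2 digit by 3, carrying:
  0×3 = 0 → write 0
  1×3 = 3 → write 1 carry 1
  0×3+1 = 1 → write 1
  1×3 = 3 → write 1 carry 1
  0×3+1 = 1 → write 1
  0×3 = 0 → write 0
  1×3 = 3 → write 1 carry 1
  0×3+1 = 1 → write 1
  0×3 = 0 → write 0
  0×3 = 0 → write 0
  0×3 = 0 → write 0
  0×3 = 0 → write 0
  0×3 = 0 → write 0
  1×3 = 3 → write 1 carry 1
  0×3+1 = 1 → write 1
  1×3 = 3 → write 1 carry 1
  0×3+1 = 1 → write 1
  1×3 = 3 → write 1 carry 1
  1×3+1 = 4 → write 0 carry 2
  1×3+2 = 5 → write 1 carry 2
  1×3+2 = 5 → write 1 carry 2
  1×3+2 = 5 → write 1 carry 2
  0×3+2 = 2 → write 0 carry 1
  1×3+1 = 4 → write 0 carry 2
  remaining carry: 10

0b10001110111110000011011110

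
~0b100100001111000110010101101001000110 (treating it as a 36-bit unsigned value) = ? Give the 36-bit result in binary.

0b011011110000111001101010010110111001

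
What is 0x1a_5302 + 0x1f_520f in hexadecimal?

Add column by column in base 16, right to left:
  2+f = 1 carry 1
  0+0+1 = 1
  3+2 = 5
  5+5 = a
  a+f = 9 carry 1
  1+1+1 = 3

0x39a511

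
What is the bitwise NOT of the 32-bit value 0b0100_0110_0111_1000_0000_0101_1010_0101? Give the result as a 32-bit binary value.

Invert each bit: 01000110011110000000010110100101 → 10111001100001111111101001011010.

0b10111001100001111111101001011010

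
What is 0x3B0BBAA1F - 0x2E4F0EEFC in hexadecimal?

Subtract column by column in base 16:
  F-C → 3
  1-F → 2 (borrow)
  A-E-1 → B (borrow)
  A-E-1 → B (borrow)
  B-0-1 → A
  B-F → C (borrow)
  0-4-1 → B (borrow)
  B-E-1 → C (borrow)
  3-2-1 → 0

0xCBCABB23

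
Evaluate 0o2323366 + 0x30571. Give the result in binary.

0b11001010110001100111

0o2323366 = 0b10011010011011110110 in binary.
0x30571 = 0b110000010101110001 in binary.
Add column by column in base 2, right to left:
  0+1 = 1
  1+0 = 1
  1+0 = 1
  0+0 = 0
  1+1 = 0 carry 1
  1+1+1 = 1 carry 1
  1+1+1 = 1 carry 1
  1+0+1 = 0 carry 1
  0+1+1 = 0 carry 1
  1+0+1 = 0 carry 1
  1+1+1 = 1 carry 1
  0+0+1 = 1
  0+0 = 0
  1+0 = 1
  0+0 = 0
  1+0 = 1
  1+1 = 0 carry 1
  0+1+1 = 0 carry 1
  0+0+1 = 1
  1+0 = 1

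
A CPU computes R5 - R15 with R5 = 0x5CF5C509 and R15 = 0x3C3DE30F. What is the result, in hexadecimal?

Subtract column by column in base 16:
  9-F → A (borrow)
  0-0-1 → F (borrow)
  5-3-1 → 1
  C-E → E (borrow)
  5-D-1 → 7 (borrow)
  F-3-1 → B
  C-C → 0
  5-3 → 2

0x20B7E1FA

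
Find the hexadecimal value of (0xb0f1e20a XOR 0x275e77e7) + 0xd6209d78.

0x16dd03365

First 0xb0f1e20a XOR 0x275e77e7 = 0x97af95ed.
Add column by column in base 16, right to left:
  d+8 = 5 carry 1
  e+7+1 = 6 carry 1
  5+d+1 = 3 carry 1
  9+9+1 = 3 carry 1
  f+0+1 = 0 carry 1
  a+2+1 = d
  7+6 = d
  9+d = 6 carry 1
  final carry 1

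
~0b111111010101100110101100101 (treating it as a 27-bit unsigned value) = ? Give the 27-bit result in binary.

0b000000101010011001010011010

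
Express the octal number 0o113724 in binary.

Each octal digit is 3 bits: 1=001 1=001 3=011 7=111 2=010 4=100.

0b1001011111010100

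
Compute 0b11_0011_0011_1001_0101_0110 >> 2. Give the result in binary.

0b11001100111001010101

Right shift by 2: drop the 2 least-significant bits.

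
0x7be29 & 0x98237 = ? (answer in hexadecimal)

0x18221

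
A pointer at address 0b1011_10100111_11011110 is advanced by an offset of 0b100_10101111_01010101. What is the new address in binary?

0b100000101011100110011

Add column by column in base 2, right to left:
  0+1 = 1
  1+0 = 1
  1+1 = 0 carry 1
  1+0+1 = 0 carry 1
  1+1+1 = 1 carry 1
  0+0+1 = 1
  1+1 = 0 carry 1
  1+0+1 = 0 carry 1
  1+1+1 = 1 carry 1
  1+1+1 = 1 carry 1
  1+1+1 = 1 carry 1
  0+1+1 = 0 carry 1
  0+0+1 = 1
  1+1 = 0 carry 1
  0+0+1 = 1
  1+1 = 0 carry 1
  1+0+1 = 0 carry 1
  1+0+1 = 0 carry 1
  0+1+1 = 0 carry 1
  1+0+1 = 0 carry 1
  final carry 1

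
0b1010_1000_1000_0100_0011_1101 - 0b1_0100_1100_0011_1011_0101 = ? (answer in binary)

Subtract column by column in base 2:
  1-1 → 0
  0-0 → 0
  1-1 → 0
  1-0 → 1
  1-1 → 0
  1-1 → 0
  0-0 → 0
  0-1 → 1 (borrow)
  0-1-1 → 0 (borrow)
  0-1-1 → 0 (borrow)
  1-0-1 → 0
  0-0 → 0
  0-0 → 0
  0-0 → 0
  0-1 → 1 (borrow)
  1-1-1 → 1 (borrow)
  0-0-1 → 1 (borrow)
  0-0-1 → 1 (borrow)
  0-1-1 → 0 (borrow)
  1-0-1 → 0
  0-1 → 1 (borrow)
  1-0-1 → 0
  0-0 → 0
  1-0 → 1

0b100100111100000010001000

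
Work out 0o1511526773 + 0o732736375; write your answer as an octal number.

Add column by column in base 8, right to left:
  3+5 = 0 carry 1
  7+7+1 = 7 carry 1
  7+3+1 = 3 carry 1
  6+6+1 = 5 carry 1
  2+3+1 = 6
  5+7 = 4 carry 1
  1+2+1 = 4
  1+3 = 4
  5+7 = 4 carry 1
  1+0+1 = 2

0o2444465370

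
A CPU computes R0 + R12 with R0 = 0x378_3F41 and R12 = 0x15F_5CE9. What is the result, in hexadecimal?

Add column by column in base 16, right to left:
  1+9 = A
  4+E = 2 carry 1
  F+C+1 = C carry 1
  3+5+1 = 9
  8+F = 7 carry 1
  7+5+1 = D
  3+1 = 4

0x4D79C2A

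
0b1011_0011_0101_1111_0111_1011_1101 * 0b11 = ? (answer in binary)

0b100001101000011110011100110111

Multiply each base-2 digit by 3, carrying:
  1×3 = 3 → write 1 carry 1
  0×3+1 = 1 → write 1
  1×3 = 3 → write 1 carry 1
  1×3+1 = 4 → write 0 carry 2
  1×3+2 = 5 → write 1 carry 2
  1×3+2 = 5 → write 1 carry 2
  0×3+2 = 2 → write 0 carry 1
  1×3+1 = 4 → write 0 carry 2
  1×3+2 = 5 → write 1 carry 2
  1×3+2 = 5 → write 1 carry 2
  1×3+2 = 5 → write 1 carry 2
  0×3+2 = 2 → write 0 carry 1
  1×3+1 = 4 → write 0 carry 2
  1×3+2 = 5 → write 1 carry 2
  1×3+2 = 5 → write 1 carry 2
  1×3+2 = 5 → write 1 carry 2
  1×3+2 = 5 → write 1 carry 2
  0×3+2 = 2 → write 0 carry 1
  1×3+1 = 4 → write 0 carry 2
  0×3+2 = 2 → write 0 carry 1
  1×3+1 = 4 → write 0 carry 2
  1×3+2 = 5 → write 1 carry 2
  0×3+2 = 2 → write 0 carry 1
  0×3+1 = 1 → write 1
  1×3 = 3 → write 1 carry 1
  1×3+1 = 4 → write 0 carry 2
  0×3+2 = 2 → write 0 carry 1
  1×3+1 = 4 → write 0 carry 2
  remaining carry: 10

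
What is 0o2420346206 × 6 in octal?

0o17142545444

Multiply each base-8 digit by 6, carrying:
  6×6 = 36 → write 4 carry 4
  0×6+4 = 4 → write 4
  2×6 = 12 → write 4 carry 1
  6×6+1 = 37 → write 5 carry 4
  4×6+4 = 28 → write 4 carry 3
  3×6+3 = 21 → write 5 carry 2
  0×6+2 = 2 → write 2
  2×6 = 12 → write 4 carry 1
  4×6+1 = 25 → write 1 carry 3
  2×6+3 = 15 → write 7 carry 1
  remaining carry: 1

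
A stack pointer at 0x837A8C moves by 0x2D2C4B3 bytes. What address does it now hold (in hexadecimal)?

0x3563F3F

Add column by column in base 16, right to left:
  C+3 = F
  8+B = 3 carry 1
  A+4+1 = F
  7+C = 3 carry 1
  3+2+1 = 6
  8+D = 5 carry 1
  0+2+1 = 3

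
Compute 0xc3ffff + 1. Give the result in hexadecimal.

0xc40000

The trailing 4 digits are F (max in base 16), so adding 1 cascades: they roll to 0 and the next digit up increments.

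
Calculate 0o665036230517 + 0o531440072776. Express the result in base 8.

0o1416476323515

Add column by column in base 8, right to left:
  7+6 = 5 carry 1
  1+7+1 = 1 carry 1
  5+7+1 = 5 carry 1
  0+2+1 = 3
  3+7 = 2 carry 1
  2+0+1 = 3
  6+0 = 6
  3+4 = 7
  0+4 = 4
  5+1 = 6
  6+3 = 1 carry 1
  6+5+1 = 4 carry 1
  final carry 1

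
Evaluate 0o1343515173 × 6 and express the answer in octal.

0o10525717342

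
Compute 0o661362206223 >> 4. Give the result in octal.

0o33057110311

4 bits is not a whole number of base-8 digits; in binary: 110110001011110010010000110010010011 >> 4 = 11011000101111001001000011001001.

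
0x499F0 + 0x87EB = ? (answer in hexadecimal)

Add column by column in base 16, right to left:
  0+B = B
  F+E = D carry 1
  9+7+1 = 1 carry 1
  9+8+1 = 2 carry 1
  4+0+1 = 5

0x521DB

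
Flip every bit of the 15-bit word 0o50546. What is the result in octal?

Each oct digit d becomes 7−d:
  5→2, 0→7, 5→2, 4→3, 6→1

0o27231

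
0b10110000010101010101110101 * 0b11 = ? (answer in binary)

Multiply each base-2 digit by 3, carrying:
  1×3 = 3 → write 1 carry 1
  0×3+1 = 1 → write 1
  1×3 = 3 → write 1 carry 1
  0×3+1 = 1 → write 1
  1×3 = 3 → write 1 carry 1
  1×3+1 = 4 → write 0 carry 2
  1×3+2 = 5 → write 1 carry 2
  0×3+2 = 2 → write 0 carry 1
  1×3+1 = 4 → write 0 carry 2
  0×3+2 = 2 → write 0 carry 1
  1×3+1 = 4 → write 0 carry 2
  0×3+2 = 2 → write 0 carry 1
  1×3+1 = 4 → write 0 carry 2
  0×3+2 = 2 → write 0 carry 1
  1×3+1 = 4 → write 0 carry 2
  0×3+2 = 2 → write 0 carry 1
  1×3+1 = 4 → write 0 carry 2
  0×3+2 = 2 → write 0 carry 1
  0×3+1 = 1 → write 1
  0×3 = 0 → write 0
  0×3 = 0 → write 0
  0×3 = 0 → write 0
  1×3 = 3 → write 1 carry 1
  1×3+1 = 4 → write 0 carry 2
  0×3+2 = 2 → write 0 carry 1
  1×3+1 = 4 → write 0 carry 2
  remaining carry: 10

0b1000010001000000000001011111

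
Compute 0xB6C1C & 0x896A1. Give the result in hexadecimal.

AND each hex digit independently (no carries):
  B&8=8, 6&9=0, C&6=4, 1&A=0, C&1=0

0x80400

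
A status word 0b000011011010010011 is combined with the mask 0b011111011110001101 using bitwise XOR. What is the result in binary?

XOR bit by bit (1 where the bits differ):
  000011011010010011
^ 011111011110001101
= 011100000100011110

0b011100000100011110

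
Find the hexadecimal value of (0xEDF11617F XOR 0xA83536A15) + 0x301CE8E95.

First 0xEDF11617F XOR 0xA83536A15 = 0x45C420B6A.
Add column by column in base 16, right to left:
  A+5 = F
  6+9 = F
  B+E = 9 carry 1
  0+8+1 = 9
  2+E = 0 carry 1
  4+C+1 = 1 carry 1
  C+1+1 = E
  5+0 = 5
  4+3 = 7

0x75E1099FF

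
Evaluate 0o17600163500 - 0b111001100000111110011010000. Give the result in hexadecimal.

0x76D06A70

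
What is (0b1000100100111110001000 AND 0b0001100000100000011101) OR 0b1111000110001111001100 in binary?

0b1000100100111110001000 AND 0b0001100000100000011101 = 0b0000100000100000001000.
Then OR with 0b1111000110001111001100.

0b1111100110101111001100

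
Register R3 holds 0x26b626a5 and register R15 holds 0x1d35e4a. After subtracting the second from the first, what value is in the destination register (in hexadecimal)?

Subtract column by column in base 16:
  5-a → b (borrow)
  a-4-1 → 5
  6-e → 8 (borrow)
  2-5-1 → c (borrow)
  6-3-1 → 2
  b-d → e (borrow)
  6-1-1 → 4
  2-0 → 2

0x24e2c85b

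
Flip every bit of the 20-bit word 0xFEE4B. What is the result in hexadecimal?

0x011B4

Each hex digit d becomes F−d:
  F→0, E→1, E→1, 4→B, B→4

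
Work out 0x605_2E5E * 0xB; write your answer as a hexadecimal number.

0x4238FE0A

Multiply each base-16 digit by 11, carrying:
  E×11 = 154 → write A carry 9
  5×11+9 = 64 → write 0 carry 4
  E×11+4 = 158 → write E carry 9
  2×11+9 = 31 → write F carry 1
  5×11+1 = 56 → write 8 carry 3
  0×11+3 = 3 → write 3
  6×11 = 66 → write 2 carry 4
  remaining carry: 4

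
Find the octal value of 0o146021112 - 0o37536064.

0o106263026

Subtract column by column in base 8:
  2-4 → 6 (borrow)
  1-6-1 → 2 (borrow)
  1-0-1 → 0
  1-6 → 3 (borrow)
  2-3-1 → 6 (borrow)
  0-5-1 → 2 (borrow)
  6-7-1 → 6 (borrow)
  4-3-1 → 0
  1-0 → 1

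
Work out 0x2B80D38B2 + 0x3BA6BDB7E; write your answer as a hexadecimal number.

Add column by column in base 16, right to left:
  2+E = 0 carry 1
  B+7+1 = 3 carry 1
  8+B+1 = 4 carry 1
  3+D+1 = 1 carry 1
  D+B+1 = 9 carry 1
  0+6+1 = 7
  8+A = 2 carry 1
  B+B+1 = 7 carry 1
  2+3+1 = 6

0x672791430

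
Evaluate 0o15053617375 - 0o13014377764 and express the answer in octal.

0o2037217411

Subtract column by column in base 8:
  5-4 → 1
  7-6 → 1
  3-7 → 4 (borrow)
  7-7-1 → 7 (borrow)
  1-7-1 → 1 (borrow)
  6-3-1 → 2
  3-4 → 7 (borrow)
  5-1-1 → 3
  0-0 → 0
  5-3 → 2
  1-1 → 0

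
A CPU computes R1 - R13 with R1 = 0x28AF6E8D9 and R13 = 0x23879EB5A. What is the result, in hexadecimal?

0x527CFD7F

Subtract column by column in base 16:
  9-A → F (borrow)
  D-5-1 → 7
  8-B → D (borrow)
  E-E-1 → F (borrow)
  6-9-1 → C (borrow)
  F-7-1 → 7
  A-8 → 2
  8-3 → 5
  2-2 → 0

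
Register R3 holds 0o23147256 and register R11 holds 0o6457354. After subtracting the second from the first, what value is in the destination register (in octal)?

0o14467702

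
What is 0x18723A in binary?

Expand each hex digit to 4 bits: 1=0001 8=1000 7=0111 2=0010 3=0011 A=1010.

0b110000111001000111010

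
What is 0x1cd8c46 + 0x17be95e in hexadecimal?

Add column by column in base 16, right to left:
  6+e = 4 carry 1
  4+5+1 = a
  c+9 = 5 carry 1
  8+e+1 = 7 carry 1
  d+b+1 = 9 carry 1
  c+7+1 = 4 carry 1
  1+1+1 = 3

0x34975a4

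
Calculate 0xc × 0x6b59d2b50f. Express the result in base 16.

0x50835e07cb4

Multiply each base-16 digit by 12, carrying:
  f×12 = 180 → write 4 carry 11
  0×12+11 = 11 → write b
  5×12 = 60 → write c carry 3
  b×12+3 = 135 → write 7 carry 8
  2×12+8 = 32 → write 0 carry 2
  d×12+2 = 158 → write e carry 9
  9×12+9 = 117 → write 5 carry 7
  5×12+7 = 67 → write 3 carry 4
  b×12+4 = 136 → write 8 carry 8
  6×12+8 = 80 → write 0 carry 5
  remaining carry: 5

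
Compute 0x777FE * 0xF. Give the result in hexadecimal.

Multiply each base-16 digit by 15, carrying:
  E×15 = 210 → write 2 carry 13
  F×15+13 = 238 → write E carry 14
  7×15+14 = 119 → write 7 carry 7
  7×15+7 = 112 → write 0 carry 7
  7×15+7 = 112 → write 0 carry 7
  remaining carry: 7

0x7007E2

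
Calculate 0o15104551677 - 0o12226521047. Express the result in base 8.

Subtract column by column in base 8:
  7-7 → 0
  7-4 → 3
  6-0 → 6
  1-1 → 0
  5-2 → 3
  5-5 → 0
  4-6 → 6 (borrow)
  0-2-1 → 5 (borrow)
  1-2-1 → 6 (borrow)
  5-2-1 → 2
  1-1 → 0

0o2656030630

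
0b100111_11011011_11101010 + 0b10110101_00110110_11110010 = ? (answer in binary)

0b110111010001001011011100

Add column by column in base 2, right to left:
  0+0 = 0
  1+1 = 0 carry 1
  0+0+1 = 1
  1+0 = 1
  0+1 = 1
  1+1 = 0 carry 1
  1+1+1 = 1 carry 1
  1+1+1 = 1 carry 1
  1+0+1 = 0 carry 1
  1+1+1 = 1 carry 1
  0+1+1 = 0 carry 1
  1+0+1 = 0 carry 1
  1+1+1 = 1 carry 1
  0+1+1 = 0 carry 1
  1+0+1 = 0 carry 1
  1+0+1 = 0 carry 1
  1+1+1 = 1 carry 1
  1+0+1 = 0 carry 1
  1+1+1 = 1 carry 1
  0+0+1 = 1
  0+1 = 1
  1+1 = 0 carry 1
  0+0+1 = 1
  0+1 = 1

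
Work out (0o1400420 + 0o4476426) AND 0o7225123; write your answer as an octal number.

Add column by column in base 8, right to left:
  0+6 = 6
  2+2 = 4
  4+4 = 0 carry 1
  0+6+1 = 7
  0+7 = 7
  4+4 = 0 carry 1
  1+4+1 = 6
Sum = 0o6077046; now AND with 0o7225123:
  6&7=6, 0&2=0, 7&2=2, 7&5=5, 0&1=0, 4&2=0, 6&3=2

0o6025002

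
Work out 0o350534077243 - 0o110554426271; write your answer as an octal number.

Subtract column by column in base 8:
  3-1 → 2
  4-7 → 5 (borrow)
  2-2-1 → 7 (borrow)
  7-6-1 → 0
  7-2 → 5
  0-4 → 4 (borrow)
  4-4-1 → 7 (borrow)
  3-5-1 → 5 (borrow)
  5-5-1 → 7 (borrow)
  0-0-1 → 7 (borrow)
  5-1-1 → 3
  3-1 → 2

0o237757450752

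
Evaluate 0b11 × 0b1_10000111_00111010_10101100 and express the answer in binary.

0b100100101011011000000000100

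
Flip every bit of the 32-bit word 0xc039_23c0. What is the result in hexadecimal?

0x3fc6dc3f

Each hex digit d becomes f−d:
  c→3, 0→f, 3→c, 9→6, 2→d, 3→c, c→3, 0→f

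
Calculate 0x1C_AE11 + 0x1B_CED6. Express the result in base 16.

Add column by column in base 16, right to left:
  1+6 = 7
  1+D = E
  E+E = C carry 1
  A+C+1 = 7 carry 1
  C+B+1 = 8 carry 1
  1+1+1 = 3

0x387CE7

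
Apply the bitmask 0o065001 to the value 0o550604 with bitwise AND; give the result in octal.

AND each oct digit independently (no carries):
  5&0=0, 5&6=4, 0&5=0, 6&0=0, 0&0=0, 4&1=0

0o040000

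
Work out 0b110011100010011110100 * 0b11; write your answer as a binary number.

Multiply each base-2 digit by 3, carrying:
  0×3 = 0 → write 0
  0×3 = 0 → write 0
  1×3 = 3 → write 1 carry 1
  0×3+1 = 1 → write 1
  1×3 = 3 → write 1 carry 1
  1×3+1 = 4 → write 0 carry 2
  1×3+2 = 5 → write 1 carry 2
  1×3+2 = 5 → write 1 carry 2
  0×3+2 = 2 → write 0 carry 1
  0×3+1 = 1 → write 1
  1×3 = 3 → write 1 carry 1
  0×3+1 = 1 → write 1
  0×3 = 0 → write 0
  0×3 = 0 → write 0
  1×3 = 3 → write 1 carry 1
  1×3+1 = 4 → write 0 carry 2
  1×3+2 = 5 → write 1 carry 2
  0×3+2 = 2 → write 0 carry 1
  0×3+1 = 1 → write 1
  1×3 = 3 → write 1 carry 1
  1×3+1 = 4 → write 0 carry 2
  remaining carry: 10

0b10011010100111011011100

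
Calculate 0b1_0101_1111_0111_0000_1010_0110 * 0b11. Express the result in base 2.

Multiply each base-2 digit by 3, carrying:
  0×3 = 0 → write 0
  1×3 = 3 → write 1 carry 1
  1×3+1 = 4 → write 0 carry 2
  0×3+2 = 2 → write 0 carry 1
  0×3+1 = 1 → write 1
  1×3 = 3 → write 1 carry 1
  0×3+1 = 1 → write 1
  1×3 = 3 → write 1 carry 1
  0×3+1 = 1 → write 1
  0×3 = 0 → write 0
  0×3 = 0 → write 0
  0×3 = 0 → write 0
  1×3 = 3 → write 1 carry 1
  1×3+1 = 4 → write 0 carry 2
  1×3+2 = 5 → write 1 carry 2
  0×3+2 = 2 → write 0 carry 1
  1×3+1 = 4 → write 0 carry 2
  1×3+2 = 5 → write 1 carry 2
  1×3+2 = 5 → write 1 carry 2
  1×3+2 = 5 → write 1 carry 2
  1×3+2 = 5 → write 1 carry 2
  0×3+2 = 2 → write 0 carry 1
  1×3+1 = 4 → write 0 carry 2
  0×3+2 = 2 → write 0 carry 1
  1×3+1 = 4 → write 0 carry 2
  remaining carry: 10

0b100000111100101000111110010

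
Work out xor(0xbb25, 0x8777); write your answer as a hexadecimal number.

XOR each hex digit independently (no carries):
  b^8=3, b^7=c, 2^7=5, 5^7=2

0x3c52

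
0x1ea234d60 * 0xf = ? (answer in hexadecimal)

0x1cb81188a0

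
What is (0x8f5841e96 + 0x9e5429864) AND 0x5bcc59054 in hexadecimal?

0x98c49050

Add column by column in base 16, right to left:
  6+4 = a
  9+6 = f
  e+8 = 6 carry 1
  1+9+1 = b
  4+2 = 6
  8+4 = c
  5+5 = a
  f+e = d carry 1
  8+9+1 = 2 carry 1
  final carry 1
Sum = 0x12dac6b6fa; now AND with 0x5bcc59054:
  1&0=0, 2&5=0, d&b=9, a&c=8, c&c=c, 6&5=4, b&9=9, 6&0=0, f&5=5, a&4=0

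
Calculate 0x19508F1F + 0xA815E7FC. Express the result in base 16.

0xC166771B

Add column by column in base 16, right to left:
  F+C = B carry 1
  1+F+1 = 1 carry 1
  F+7+1 = 7 carry 1
  8+E+1 = 7 carry 1
  0+5+1 = 6
  5+1 = 6
  9+8 = 1 carry 1
  1+A+1 = C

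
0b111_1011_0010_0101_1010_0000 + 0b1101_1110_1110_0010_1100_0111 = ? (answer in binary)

Add column by column in base 2, right to left:
  0+1 = 1
  0+1 = 1
  0+1 = 1
  0+0 = 0
  0+0 = 0
  1+0 = 1
  0+1 = 1
  1+1 = 0 carry 1
  1+0+1 = 0 carry 1
  0+1+1 = 0 carry 1
  1+0+1 = 0 carry 1
  0+0+1 = 1
  0+0 = 0
  1+1 = 0 carry 1
  0+1+1 = 0 carry 1
  0+1+1 = 0 carry 1
  1+0+1 = 0 carry 1
  1+1+1 = 1 carry 1
  0+1+1 = 0 carry 1
  1+1+1 = 1 carry 1
  1+1+1 = 1 carry 1
  1+0+1 = 0 carry 1
  1+1+1 = 1 carry 1
  0+1+1 = 0 carry 1
  final carry 1

0b1010110100000100001100111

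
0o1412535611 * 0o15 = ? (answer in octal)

0o23612702765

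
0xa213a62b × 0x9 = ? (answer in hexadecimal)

Multiply each base-16 digit by 9, carrying:
  b×9 = 99 → write 3 carry 6
  2×9+6 = 24 → write 8 carry 1
  6×9+1 = 55 → write 7 carry 3
  a×9+3 = 93 → write d carry 5
  3×9+5 = 32 → write 0 carry 2
  1×9+2 = 11 → write b
  2×9 = 18 → write 2 carry 1
  a×9+1 = 91 → write b carry 5
  remaining carry: 5

0x5b2b0d783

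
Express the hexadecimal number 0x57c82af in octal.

0o537101257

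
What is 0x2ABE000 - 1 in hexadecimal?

The trailing 3 digits are 0, so subtracting 1 borrows through: they become F and the next digit up decrements.

0x2ABDFFF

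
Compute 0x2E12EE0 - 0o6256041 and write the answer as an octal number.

0x2E12EE0 = 0o270227340 in octal.
Subtract column by column in base 8:
  0-1 → 7 (borrow)
  4-4-1 → 7 (borrow)
  3-0-1 → 2
  7-6 → 1
  2-5 → 5 (borrow)
  2-2-1 → 7 (borrow)
  0-6-1 → 1 (borrow)
  7-0-1 → 6
  2-0 → 2

0o261751277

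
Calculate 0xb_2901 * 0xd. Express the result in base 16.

0x91150d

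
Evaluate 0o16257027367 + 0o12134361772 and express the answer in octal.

Add column by column in base 8, right to left:
  7+2 = 1 carry 1
  6+7+1 = 6 carry 1
  3+7+1 = 3 carry 1
  7+1+1 = 1 carry 1
  2+6+1 = 1 carry 1
  0+3+1 = 4
  7+4 = 3 carry 1
  5+3+1 = 1 carry 1
  2+1+1 = 4
  6+2 = 0 carry 1
  1+1+1 = 3

0o30413411361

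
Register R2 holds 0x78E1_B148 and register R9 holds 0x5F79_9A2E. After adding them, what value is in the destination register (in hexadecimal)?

Add column by column in base 16, right to left:
  8+E = 6 carry 1
  4+2+1 = 7
  1+A = B
  B+9 = 4 carry 1
  1+9+1 = B
  E+7 = 5 carry 1
  8+F+1 = 8 carry 1
  7+5+1 = D

0xD85B4B76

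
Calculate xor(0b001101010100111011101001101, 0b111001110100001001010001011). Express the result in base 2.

0b110100100000110010111000110

XOR bit by bit (1 where the bits differ):
  001101010100111011101001101
^ 111001110100001001010001011
= 110100100000110010111000110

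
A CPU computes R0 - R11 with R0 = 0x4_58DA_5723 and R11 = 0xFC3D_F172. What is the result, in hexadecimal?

0x35C9C65B1

Subtract column by column in base 16:
  3-2 → 1
  2-7 → B (borrow)
  7-1-1 → 5
  5-F → 6 (borrow)
  A-D-1 → C (borrow)
  D-3-1 → 9
  8-C → C (borrow)
  5-F-1 → 5 (borrow)
  4-0-1 → 3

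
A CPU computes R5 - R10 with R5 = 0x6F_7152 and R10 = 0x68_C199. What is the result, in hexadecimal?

0x6AFB9

Subtract column by column in base 16:
  2-9 → 9 (borrow)
  5-9-1 → B (borrow)
  1-1-1 → F (borrow)
  7-C-1 → A (borrow)
  F-8-1 → 6
  6-6 → 0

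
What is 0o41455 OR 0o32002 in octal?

OR each oct digit independently (no carries):
  4|3=7, 1|2=3, 4|0=4, 5|0=5, 5|2=7

0o73457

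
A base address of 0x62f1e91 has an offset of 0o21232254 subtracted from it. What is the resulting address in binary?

0b101111010011110100111100101

0x62f1e91 = 0b110001011110001111010010001 in binary.
0o21232254 = 0b10001010011010010101100 in binary.
Subtract column by column in base 2:
  1-0 → 1
  0-0 → 0
  0-1 → 1 (borrow)
  0-1-1 → 0 (borrow)
  1-0-1 → 0
  0-1 → 1 (borrow)
  0-0-1 → 1 (borrow)
  1-1-1 → 1 (borrow)
  0-0-1 → 1 (borrow)
  1-0-1 → 0
  1-1 → 0
  1-0 → 1
  1-1 → 0
  0-1 → 1 (borrow)
  0-0-1 → 1 (borrow)
  0-0-1 → 1 (borrow)
  1-1-1 → 1 (borrow)
  1-0-1 → 0
  1-1 → 0
  1-0 → 1
  0-0 → 0
  1-0 → 1
  0-1 → 1 (borrow)
  0-0-1 → 1 (borrow)
  0-0-1 → 1 (borrow)
  1-0-1 → 0
  1-0 → 1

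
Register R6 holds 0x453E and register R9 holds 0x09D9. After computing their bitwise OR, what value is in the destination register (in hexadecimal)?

0x4DFF

OR each hex digit independently (no carries):
  4|0=4, 5|9=D, 3|D=F, E|9=F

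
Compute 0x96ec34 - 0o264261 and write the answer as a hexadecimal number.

0o264261 = 0x168b1 in hexadecimal.
Subtract column by column in base 16:
  4-1 → 3
  3-b → 8 (borrow)
  c-8-1 → 3
  e-6 → 8
  6-1 → 5
  9-0 → 9

0x958383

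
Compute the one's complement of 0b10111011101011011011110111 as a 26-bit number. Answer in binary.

0b01000100010100100100001000

Invert each bit: 10111011101011011011110111 → 01000100010100100100001000.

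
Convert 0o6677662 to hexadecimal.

Each octal digit is 3 bits: 6=110 6=110 7=111 7=111 6=110 6=110 2=010.
Group the bits into nibbles: 0001 1011 0111 1111 1011 0010 → 1B7FB2.

0x1B7FB2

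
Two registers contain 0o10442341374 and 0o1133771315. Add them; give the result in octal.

0o11576332711

Add column by column in base 8, right to left:
  4+5 = 1 carry 1
  7+1+1 = 1 carry 1
  3+3+1 = 7
  1+1 = 2
  4+7 = 3 carry 1
  3+7+1 = 3 carry 1
  2+3+1 = 6
  4+3 = 7
  4+1 = 5
  0+1 = 1
  1+0 = 1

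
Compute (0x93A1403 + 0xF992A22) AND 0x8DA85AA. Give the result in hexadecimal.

0x8D20420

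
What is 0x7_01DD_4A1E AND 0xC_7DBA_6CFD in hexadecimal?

0x40198481C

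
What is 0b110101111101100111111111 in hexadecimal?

Group the bits into nibbles: 1101 0111 1101 1001 1111 1111 → D7D9FF.

0xD7D9FF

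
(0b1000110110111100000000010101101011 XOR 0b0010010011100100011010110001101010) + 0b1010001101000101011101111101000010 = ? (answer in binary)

First 0b1000110110111100000000010101101011 XOR 0b0010010011100100011010110001101010 = 0b1010100101011000011010100100000001.
Add column by column in base 2, right to left:
  1+0 = 1
  0+1 = 1
  0+0 = 0
  0+0 = 0
  0+0 = 0
  0+0 = 0
  0+1 = 1
  0+0 = 0
  1+1 = 0 carry 1
  0+1+1 = 0 carry 1
  0+1+1 = 0 carry 1
  1+1+1 = 1 carry 1
  0+1+1 = 0 carry 1
  1+0+1 = 0 carry 1
  0+1+1 = 0 carry 1
  1+1+1 = 1 carry 1
  1+1+1 = 1 carry 1
  0+0+1 = 1
  0+1 = 1
  0+0 = 0
  0+1 = 1
  1+0 = 1
  1+0 = 1
  0+0 = 0
  1+1 = 0 carry 1
  0+0+1 = 1
  1+1 = 0 carry 1
  0+1+1 = 0 carry 1
  0+0+1 = 1
  1+0 = 1
  0+0 = 0
  1+1 = 0 carry 1
  0+0+1 = 1
  1+1 = 0 carry 1
  final carry 1

0b10100110010011101111000100001000011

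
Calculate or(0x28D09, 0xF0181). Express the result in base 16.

0xF8D89

OR each hex digit independently (no carries):
  2|F=F, 8|0=8, D|1=D, 0|8=8, 9|1=9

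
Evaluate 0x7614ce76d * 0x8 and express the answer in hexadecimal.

0x3b0a673b68

Multiply each base-16 digit by 8, carrying:
  d×8 = 104 → write 8 carry 6
  6×8+6 = 54 → write 6 carry 3
  7×8+3 = 59 → write b carry 3
  e×8+3 = 115 → write 3 carry 7
  c×8+7 = 103 → write 7 carry 6
  4×8+6 = 38 → write 6 carry 2
  1×8+2 = 10 → write a
  6×8 = 48 → write 0 carry 3
  7×8+3 = 59 → write b carry 3
  remaining carry: 3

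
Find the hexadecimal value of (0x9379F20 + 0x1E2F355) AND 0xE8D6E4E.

Add column by column in base 16, right to left:
  0+5 = 5
  2+5 = 7
  F+3 = 2 carry 1
  9+F+1 = 9 carry 1
  7+2+1 = A
  3+E = 1 carry 1
  9+1+1 = B
Sum = 0xB1A9275; now AND with 0xE8D6E4E:
  B&E=A, 1&8=0, A&D=8, 9&6=0, 2&E=2, 7&4=4, 5&E=4

0xA080244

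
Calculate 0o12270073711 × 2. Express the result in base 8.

0o24560167622

Multiply each base-8 digit by 2, carrying:
  1×2 = 2 → write 2
  1×2 = 2 → write 2
  7×2 = 14 → write 6 carry 1
  3×2+1 = 7 → write 7
  7×2 = 14 → write 6 carry 1
  0×2+1 = 1 → write 1
  0×2 = 0 → write 0
  7×2 = 14 → write 6 carry 1
  2×2+1 = 5 → write 5
  2×2 = 4 → write 4
  1×2 = 2 → write 2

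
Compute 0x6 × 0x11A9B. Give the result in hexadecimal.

Multiply each base-16 digit by 6, carrying:
  B×6 = 66 → write 2 carry 4
  9×6+4 = 58 → write A carry 3
  A×6+3 = 63 → write F carry 3
  1×6+3 = 9 → write 9
  1×6 = 6 → write 6

0x69FA2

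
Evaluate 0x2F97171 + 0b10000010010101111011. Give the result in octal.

0o300313354

0x2F97171 = 0o276270561 in octal.
0b10000010010101111011 = 0o2022573 in octal.
Add column by column in base 8, right to left:
  1+3 = 4
  6+7 = 5 carry 1
  5+5+1 = 3 carry 1
  0+2+1 = 3
  7+2 = 1 carry 1
  2+0+1 = 3
  6+2 = 0 carry 1
  7+0+1 = 0 carry 1
  2+0+1 = 3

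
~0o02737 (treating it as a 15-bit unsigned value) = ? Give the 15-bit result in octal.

Each oct digit d becomes 7−d:
  0→7, 2→5, 7→0, 3→4, 7→0

0o75040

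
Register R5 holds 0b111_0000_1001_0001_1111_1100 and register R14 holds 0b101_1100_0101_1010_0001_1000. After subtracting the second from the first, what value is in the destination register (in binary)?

0b101000011011111100100

Subtract column by column in base 2:
  0-0 → 0
  0-0 → 0
  1-0 → 1
  1-1 → 0
  1-1 → 0
  1-0 → 1
  1-0 → 1
  1-0 → 1
  1-0 → 1
  0-1 → 1 (borrow)
  0-0-1 → 1 (borrow)
  0-1-1 → 0 (borrow)
  1-1-1 → 1 (borrow)
  0-0-1 → 1 (borrow)
  0-1-1 → 0 (borrow)
  1-0-1 → 0
  0-0 → 0
  0-0 → 0
  0-1 → 1 (borrow)
  0-1-1 → 0 (borrow)
  1-1-1 → 1 (borrow)
  1-0-1 → 0
  1-1 → 0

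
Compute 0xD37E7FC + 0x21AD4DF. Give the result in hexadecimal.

0xF52BCDB

Add column by column in base 16, right to left:
  C+F = B carry 1
  F+D+1 = D carry 1
  7+4+1 = C
  E+D = B carry 1
  7+A+1 = 2 carry 1
  3+1+1 = 5
  D+2 = F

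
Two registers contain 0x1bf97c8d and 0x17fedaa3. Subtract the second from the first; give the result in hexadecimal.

Subtract column by column in base 16:
  d-3 → a
  8-a → e (borrow)
  c-a-1 → 1
  7-d → a (borrow)
  9-e-1 → a (borrow)
  f-f-1 → f (borrow)
  b-7-1 → 3
  1-1 → 0

0x3faa1ea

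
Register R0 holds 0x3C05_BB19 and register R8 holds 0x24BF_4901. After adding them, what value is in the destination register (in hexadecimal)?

0x60C5041A

Add column by column in base 16, right to left:
  9+1 = A
  1+0 = 1
  B+9 = 4 carry 1
  B+4+1 = 0 carry 1
  5+F+1 = 5 carry 1
  0+B+1 = C
  C+4 = 0 carry 1
  3+2+1 = 6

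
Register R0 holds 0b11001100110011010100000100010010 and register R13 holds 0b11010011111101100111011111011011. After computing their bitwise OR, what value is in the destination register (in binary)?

OR bit by bit (1 where either bit is 1):
  11001100110011010100000100010010
| 11010011111101100111011111011011
= 11011111111111110111011111011011

0b11011111111111110111011111011011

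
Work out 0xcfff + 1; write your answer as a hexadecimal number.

0xd000

The trailing 3 digits are F (max in base 16), so adding 1 cascades: they roll to 0 and the next digit up increments.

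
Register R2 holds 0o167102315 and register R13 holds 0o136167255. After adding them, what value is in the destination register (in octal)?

0o325271572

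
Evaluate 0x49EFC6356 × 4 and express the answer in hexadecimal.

0x127BF18D58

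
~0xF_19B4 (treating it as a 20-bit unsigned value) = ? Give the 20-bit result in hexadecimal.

0x0E64B

Each hex digit d becomes F−d:
  F→0, 1→E, 9→6, B→4, 4→B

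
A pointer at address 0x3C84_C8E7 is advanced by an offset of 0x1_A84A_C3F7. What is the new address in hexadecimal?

Add column by column in base 16, right to left:
  7+7 = E
  E+F = D carry 1
  8+3+1 = C
  C+C = 8 carry 1
  4+A+1 = F
  8+4 = C
  C+8 = 4 carry 1
  3+A+1 = E
  0+1 = 1

0x1E4CF8CDE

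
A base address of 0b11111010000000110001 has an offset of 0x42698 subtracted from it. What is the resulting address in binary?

0b10110111100110011001

0x42698 = 0b1000010011010011000 in binary.
Subtract column by column in base 2:
  1-0 → 1
  0-0 → 0
  0-0 → 0
  0-1 → 1 (borrow)
  1-1-1 → 1 (borrow)
  1-0-1 → 0
  0-0 → 0
  0-1 → 1 (borrow)
  0-0-1 → 1 (borrow)
  0-1-1 → 0 (borrow)
  0-1-1 → 0 (borrow)
  0-0-1 → 1 (borrow)
  0-0-1 → 1 (borrow)
  1-1-1 → 1 (borrow)
  0-0-1 → 1 (borrow)
  1-0-1 → 0
  1-0 → 1
  1-0 → 1
  1-1 → 0
  1-0 → 1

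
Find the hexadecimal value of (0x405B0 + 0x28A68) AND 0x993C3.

Add column by column in base 16, right to left:
  0+8 = 8
  B+6 = 1 carry 1
  5+A+1 = 0 carry 1
  0+8+1 = 9
  4+2 = 6
Sum = 0x69018; now AND with 0x993C3:
  6&9=0, 9&9=9, 0&3=0, 1&C=0, 8&3=0

0x9000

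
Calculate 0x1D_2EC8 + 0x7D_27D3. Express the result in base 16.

0x9A569B

Add column by column in base 16, right to left:
  8+3 = B
  C+D = 9 carry 1
  E+7+1 = 6 carry 1
  2+2+1 = 5
  D+D = A carry 1
  1+7+1 = 9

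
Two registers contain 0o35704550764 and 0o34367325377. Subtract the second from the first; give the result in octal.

0o1315223365

Subtract column by column in base 8:
  4-7 → 5 (borrow)
  6-7-1 → 6 (borrow)
  7-3-1 → 3
  0-5 → 3 (borrow)
  5-2-1 → 2
  5-3 → 2
  4-7 → 5 (borrow)
  0-6-1 → 1 (borrow)
  7-3-1 → 3
  5-4 → 1
  3-3 → 0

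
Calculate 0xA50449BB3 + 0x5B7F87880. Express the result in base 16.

0x10083D1433

Add column by column in base 16, right to left:
  3+0 = 3
  B+8 = 3 carry 1
  B+8+1 = 4 carry 1
  9+7+1 = 1 carry 1
  4+8+1 = D
  4+F = 3 carry 1
  0+7+1 = 8
  5+B = 0 carry 1
  A+5+1 = 0 carry 1
  final carry 1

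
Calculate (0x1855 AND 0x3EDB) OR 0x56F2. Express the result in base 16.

0x1855 AND 0x3EDB = 0x1851.
Then OR with 0x56F2.

0x5EF3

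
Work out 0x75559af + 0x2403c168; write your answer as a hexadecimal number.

0x2b591b17

Add column by column in base 16, right to left:
  f+8 = 7 carry 1
  a+6+1 = 1 carry 1
  9+1+1 = b
  5+c = 1 carry 1
  5+3+1 = 9
  5+0 = 5
  7+4 = b
  0+2 = 2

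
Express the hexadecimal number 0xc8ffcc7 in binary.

0b1100100011111111110011000111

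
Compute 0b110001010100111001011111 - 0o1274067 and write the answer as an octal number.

0b110001010100111001011111 = 0o61247137 in octal.
Subtract column by column in base 8:
  7-7 → 0
  3-6 → 5 (borrow)
  1-0-1 → 0
  7-4 → 3
  4-7 → 5 (borrow)
  2-2-1 → 7 (borrow)
  1-1-1 → 7 (borrow)
  6-0-1 → 5

0o57753050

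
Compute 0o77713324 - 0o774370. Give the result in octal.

0o76716734

Subtract column by column in base 8:
  4-0 → 4
  2-7 → 3 (borrow)
  3-3-1 → 7 (borrow)
  3-4-1 → 6 (borrow)
  1-7-1 → 1 (borrow)
  7-7-1 → 7 (borrow)
  7-0-1 → 6
  7-0 → 7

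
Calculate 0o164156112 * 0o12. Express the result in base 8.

Multiply each base-8 digit by 10, carrying:
  2×10 = 20 → write 4 carry 2
  1×10+2 = 12 → write 4 carry 1
  1×10+1 = 11 → write 3 carry 1
  6×10+1 = 61 → write 5 carry 7
  5×10+7 = 57 → write 1 carry 7
  1×10+7 = 17 → write 1 carry 2
  4×10+2 = 42 → write 2 carry 5
  6×10+5 = 65 → write 1 carry 8
  1×10+8 = 18 → write 2 carry 2
  remaining carry: 2

0o2212115344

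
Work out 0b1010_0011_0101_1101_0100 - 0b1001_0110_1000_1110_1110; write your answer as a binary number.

0b1100110011100110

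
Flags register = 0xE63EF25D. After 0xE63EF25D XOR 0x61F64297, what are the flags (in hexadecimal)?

XOR each hex digit independently (no carries):
  E^6=8, 6^1=7, 3^F=C, E^6=8, F^4=B, 2^2=0, 5^9=C, D^7=A

0x87C8B0CA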